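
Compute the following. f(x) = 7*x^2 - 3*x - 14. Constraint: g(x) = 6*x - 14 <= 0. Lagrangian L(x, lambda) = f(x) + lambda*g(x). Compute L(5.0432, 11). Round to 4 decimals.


Step 1: Evaluate f(x).
f(5.0432) = 7*5.0432^2 - 3*5.0432 - 14 = 148.9075
Step 2: Evaluate g(x).
g(5.0432) = 6*5.0432 - 14 = 16.2592
Step 3: Compute Lagrangian.
L = 148.9075 + 11*16.2592 = 327.7587


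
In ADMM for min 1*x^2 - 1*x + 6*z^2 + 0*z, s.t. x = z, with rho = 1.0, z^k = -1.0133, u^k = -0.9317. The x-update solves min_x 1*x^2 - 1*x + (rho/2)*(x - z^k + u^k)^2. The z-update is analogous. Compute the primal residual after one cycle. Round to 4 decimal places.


ADMM iteration with rho = 1.0, z^k = -1.0133, u^k = -0.9317
Step 1: x-update.
Minimize 1*x^2 - 1*x + (1.0/2)*(x + 1.0133 - 0.9317)^2
FOC: (2*1 + 1.0)*x = 1 + 1.0*(-1.0133 + 0.9317)
x^{k+1} = 0.3061
Step 2: z-update.
Minimize 6*z^2 + 0*z + (1.0/2)*(0.3061 - z - 0.9317)^2
FOC: (2*6 + 1.0)*z = 0 + 1.0*(0.3061 - 0.9317)
z^{k+1} = -0.0481
Step 3: u-update.
u^{k+1} = -0.9317 + 0.3061 + 0.0481 = -0.5774
Step 4: Primal residual = |0.3061 + 0.0481| = 0.3543


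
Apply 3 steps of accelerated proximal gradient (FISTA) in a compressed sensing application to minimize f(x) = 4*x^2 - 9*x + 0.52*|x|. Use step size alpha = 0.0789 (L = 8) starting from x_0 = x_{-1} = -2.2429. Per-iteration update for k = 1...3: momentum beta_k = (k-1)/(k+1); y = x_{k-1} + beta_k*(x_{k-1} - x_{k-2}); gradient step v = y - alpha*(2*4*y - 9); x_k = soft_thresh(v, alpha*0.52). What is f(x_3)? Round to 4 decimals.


FISTA on f(x) = 4*x^2 - 9*x + 0.52*|x|
L = 8, alpha = 0.0789
Iteration 1: beta = 0.0, y = -2.2429 + 0.0*(-2.2429 + 2.2429) = -2.2429
  grad(y) = -26.9432, v = y - alpha*grad = -0.1171
  prox(v) = soft_thresh(-0.1171, 0.041) = -0.0761
Iteration 2: beta = 0.3333, y = -0.0761 + 0.3333*(-0.0761 + 2.2429) = 0.6462
  grad(y) = -3.8302, v = y - alpha*grad = 0.9484
  prox(v) = soft_thresh(0.9484, 0.041) = 0.9074
Iteration 3: beta = 0.5, y = 0.9074 + 0.5*(0.9074 + 0.0761) = 1.3991
  grad(y) = 2.193, v = y - alpha*grad = 1.2261
  prox(v) = soft_thresh(1.2261, 0.041) = 1.1851
f(x_3) = 4*1.1851^2 - 9*1.1851 + 0.52*|1.1851| = -4.4318


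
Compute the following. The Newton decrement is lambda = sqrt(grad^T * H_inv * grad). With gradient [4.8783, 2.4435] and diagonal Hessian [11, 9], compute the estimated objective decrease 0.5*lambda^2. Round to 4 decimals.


Step 1: H is diagonal, so H^(-1) * g = [0.4435, 0.2715].
Step 2: g^T H^(-1) g = sum_i g_i^2 / H_ii
  = (4.8783)^2/11 + (2.4435)^2/9
  = 2.1634 + 0.6634 = 2.8268
Step 3: Objective decrease = 0.5 * g^T H^(-1) g = 1.4134


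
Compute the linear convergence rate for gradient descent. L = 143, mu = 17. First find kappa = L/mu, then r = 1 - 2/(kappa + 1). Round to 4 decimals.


Step 1: Compute the condition number.
kappa = L/mu = 143/17 = 8.4118
Step 2: Compute the convergence rate.
r = 1 - 2/(kappa + 1) = 1 - 2*mu/(L + mu) = (L - mu)/(L + mu) = 126/160 = 0.7875


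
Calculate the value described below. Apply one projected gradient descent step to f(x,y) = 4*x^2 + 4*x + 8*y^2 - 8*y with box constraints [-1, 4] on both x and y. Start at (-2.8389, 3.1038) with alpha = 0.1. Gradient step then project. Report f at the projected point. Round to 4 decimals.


Step 1: Compute gradient at (-2.8389, 3.1038).
grad_x = 2*4*-2.8389 + 4 = -18.7112
grad_y = 2*8*3.1038 - 8 = 41.6608
Step 2: Gradient step.
x_raw = -2.8389 - 0.1*-18.7112 = -0.9678
y_raw = 3.1038 - 0.1*41.6608 = -1.0623
Step 3: Project onto [-1, 4].
x_proj = clip(-0.9678) = -0.9678
y_proj = clip(-1.0623) = -1.0
Step 4: Evaluate f.
f(-0.9678, -1.0) = 15.8753


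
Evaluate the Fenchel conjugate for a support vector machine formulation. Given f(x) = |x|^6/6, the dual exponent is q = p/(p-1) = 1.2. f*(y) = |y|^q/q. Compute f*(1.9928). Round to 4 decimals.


The conjugate exponent q satisfies 1/p + 1/q = 1.
p = 6, so q = 6/(6 - 1) = 1.2
|y|^q = 1.9928^1.2 = 2.2875
f*(1.9928) = 2.2875 / 1.2 = 1.9062


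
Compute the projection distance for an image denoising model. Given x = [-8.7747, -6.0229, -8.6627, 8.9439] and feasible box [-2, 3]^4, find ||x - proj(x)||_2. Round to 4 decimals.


Project each component onto [-2, 3].
clip(-8.7747) = -2.0, clip(-6.0229) = -2.0, clip(-8.6627) = -2.0, clip(8.9439) = 3.0
Projection = [-2.0, -2.0, -2.0, 3.0]
Squared diffs: [45.8966, 16.1837, 44.3916, 35.3299]
Distance = sqrt(141.8018) = 11.9081


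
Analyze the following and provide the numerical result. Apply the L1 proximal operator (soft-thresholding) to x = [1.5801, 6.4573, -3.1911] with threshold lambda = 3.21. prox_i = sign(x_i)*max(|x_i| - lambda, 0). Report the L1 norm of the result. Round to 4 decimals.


Soft-thresholding with lambda = 3.21:
prox(1.5801) = sign(1.5801)*max(|1.5801| - 3.21, 0) = 0.0
prox(6.4573) = sign(6.4573)*max(|6.4573| - 3.21, 0) = 3.2473
prox(-3.1911) = sign(-3.1911)*max(|-3.1911| - 3.21, 0) = 0.0
prox(x) = [0.0, 3.2473, 0.0]
||prox(x)||_1 = 0.0 + 3.2473 + 0.0 = 3.2473


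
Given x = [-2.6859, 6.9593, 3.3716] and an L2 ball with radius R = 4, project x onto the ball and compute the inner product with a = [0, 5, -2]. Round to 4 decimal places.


Step 1: Compute ||x|| (intermediates to 6 decimals).
||x|| = sqrt((-2.6859)^2 + 6.9593^2 + 3.3716^2) = 8.186184
Step 2: Project.
Since ||x|| > R, scale = R/||x|| = 4/8.186184 = 0.488628, proj(x) = scale * x
proj(x) = [-1.312406, 3.400509, 1.647458]
Step 3: Dot product.
a^T * proj(x) = 0*(-1.312406) + 5*3.400509 - 2*1.647458 = 13.7076


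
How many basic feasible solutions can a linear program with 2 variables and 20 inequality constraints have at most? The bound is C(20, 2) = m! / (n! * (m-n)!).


Each vertex corresponds to some choice of n active constraints out of m, so the number of vertices is at most C(m, n) = m! / (n!(m-n)!).
m = 20, n = 2
Numerator: 20 * 19
Denominator: 2! = 2
C(20, 2) = 190


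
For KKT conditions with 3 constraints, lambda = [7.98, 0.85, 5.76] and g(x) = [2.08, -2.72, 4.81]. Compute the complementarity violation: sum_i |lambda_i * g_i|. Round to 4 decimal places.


KKT complementary slackness check:
lambda_1 * g_1 = 7.98 * 2.08 = 16.5984
lambda_2 * g_2 = 0.85 * -2.72 = -2.312
lambda_3 * g_3 = 5.76 * 4.81 = 27.7056
Total violation = 16.5984 + 2.312 + 27.7056 = 46.616


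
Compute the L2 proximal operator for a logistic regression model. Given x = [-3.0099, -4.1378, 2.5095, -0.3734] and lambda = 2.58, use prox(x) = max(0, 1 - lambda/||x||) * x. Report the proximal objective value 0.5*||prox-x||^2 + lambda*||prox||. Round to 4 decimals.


Step 1: Compute ||x||.
||x|| = 5.7112
Step 2: Compute scaling factor.
scale = max(0, 1 - 2.58/5.7112) = 0.5483
Step 3: prox(x) = [-1.6502, -2.2686, 1.3759, -0.2047]
||prox(x)|| = 3.1312
Step 4: Proximal objective.
0.5*||prox-x||^2 = 3.3282
lambda*||prox|| = 8.0785
Total = 11.4067


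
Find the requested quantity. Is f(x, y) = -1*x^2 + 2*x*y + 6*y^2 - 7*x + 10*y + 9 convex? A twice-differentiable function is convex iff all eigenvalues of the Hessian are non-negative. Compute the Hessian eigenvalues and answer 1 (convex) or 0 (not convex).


The Hessian of f(x,y) = -1*x^2 + 2*x*y + 6*y^2 - 7*x + 10*y + 9 is:
H = [[-2, 2], [2, 12]]
Trace = -2 + 12 = 10
Determinant = -2*12 - (2)^2 = -28
Discriminant = (10)^2 - 4*-28 = 212.0
Eigenvalues: lambda_1 = -2.2801, lambda_2 = 12.2801
The function is not convex.

0


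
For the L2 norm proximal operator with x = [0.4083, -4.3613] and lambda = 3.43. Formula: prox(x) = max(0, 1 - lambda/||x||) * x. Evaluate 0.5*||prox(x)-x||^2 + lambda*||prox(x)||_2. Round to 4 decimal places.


Step 1: Compute ||x||.
||x|| = 4.3804
Step 2: Compute scaling factor.
scale = max(0, 1 - 3.43/4.3804) = 0.217
Step 3: prox(x) = [0.0886, -0.9462]
||prox(x)|| = 0.9504
Step 4: Proximal objective.
0.5*||prox-x||^2 = 5.8825
lambda*||prox|| = 3.2599
Total = 9.1422


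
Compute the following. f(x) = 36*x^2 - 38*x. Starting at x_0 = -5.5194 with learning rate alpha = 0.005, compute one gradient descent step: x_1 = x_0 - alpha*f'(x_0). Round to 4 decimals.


We compute the gradient at x_0 and apply the update.
f'(x) = 72*x - 38
f'(-5.5194) = 72*-5.5194 - 38 = -435.3968
x_1 = -5.5194 - 0.005*-435.3968 = -3.3424


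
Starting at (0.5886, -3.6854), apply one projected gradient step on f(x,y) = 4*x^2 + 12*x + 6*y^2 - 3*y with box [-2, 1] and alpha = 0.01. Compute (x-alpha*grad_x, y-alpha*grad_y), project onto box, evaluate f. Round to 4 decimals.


Step 1: Compute gradient at (0.5886, -3.6854).
grad_x = 2*4*0.5886 + 12 = 16.7088
grad_y = 2*6*-3.6854 - 3 = -47.2248
Step 2: Gradient step.
x_raw = 0.5886 - 0.01*16.7088 = 0.4215
y_raw = -3.6854 - 0.01*-47.2248 = -3.2132
Step 3: Project onto [-2, 1].
x_proj = clip(0.4215) = 0.4215
y_proj = clip(-3.2132) = -2.0
Step 4: Evaluate f.
f(0.4215, -2.0) = 35.7688


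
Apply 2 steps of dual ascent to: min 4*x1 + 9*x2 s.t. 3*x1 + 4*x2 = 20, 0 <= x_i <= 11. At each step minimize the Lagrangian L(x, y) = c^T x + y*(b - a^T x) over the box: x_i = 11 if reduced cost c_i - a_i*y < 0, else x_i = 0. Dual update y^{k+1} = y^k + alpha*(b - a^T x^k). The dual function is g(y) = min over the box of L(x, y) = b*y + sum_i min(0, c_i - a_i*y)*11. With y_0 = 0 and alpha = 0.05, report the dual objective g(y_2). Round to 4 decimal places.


Dual ascent for LP: min 4*x1 + 9*x2, 3*x1 + 4*x2 = 20, 0 <= x_i <= 11
Step 1: y^k = 0.0, reduced costs: (4.0, 9.0)
  x^k = (0.0, 0.0), subgradient = b - a^T x = 20.0
  y^{k+1} = 0.0 + 0.05*20.0 = 1.0
Step 2: y^k = 1.0, reduced costs: (1.0, 5.0)
  x^k = (0.0, 0.0), subgradient = b - a^T x = 20.0
  y^{k+1} = 1.0 + 0.05*20.0 = 2.0
Dual objective at y_2 = 2.0: reduced costs (-2.0, 1.0), box minimizer x = (11.0, 0.0)
g(y_2) = b*y + (c1 - a1*y)*x1 + (c2 - a2*y)*x2 = 20*2.0 + (-2.0)*11.0 + 1.0*0.0 = 40.0 - 22.0 + 0.0 = 18.0


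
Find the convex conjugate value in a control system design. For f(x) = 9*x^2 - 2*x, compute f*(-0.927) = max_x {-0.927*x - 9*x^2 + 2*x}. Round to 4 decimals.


f*(y) = sup_x {y*x - a*x^2 - b*x} = sup_x {(y-b)*x - a*x^2}
FOC: (y - b) - 2a*x = 0 => x* = (y - b)/(2a)
x* = (-0.927 + 2)/(2*9) = 0.0596
f*(-0.927) = (y-b)^2/(4a) = (-0.927 + 2)^2/(4*9)
= 1.1513/36 = 0.032


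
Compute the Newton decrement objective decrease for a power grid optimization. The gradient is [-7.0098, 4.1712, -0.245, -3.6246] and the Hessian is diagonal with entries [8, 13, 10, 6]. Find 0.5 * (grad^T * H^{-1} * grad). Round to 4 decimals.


Step 1: H is diagonal, so H^(-1) * g = [-0.8762, 0.3209, -0.0245, -0.6041].
Step 2: g^T H^(-1) g = sum_i g_i^2 / H_ii
  = (-7.0098)^2/8 + (4.1712)^2/13 + (-0.245)^2/10 + (-3.6246)^2/6
  = 6.1422 + 1.3384 + 0.006 + 2.1896 = 9.6762
Step 3: Objective decrease = 0.5 * g^T H^(-1) g = 4.8381


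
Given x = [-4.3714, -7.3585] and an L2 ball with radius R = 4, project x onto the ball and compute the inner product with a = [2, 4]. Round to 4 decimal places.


Step 1: Compute ||x|| (intermediates to 6 decimals).
||x|| = sqrt((-4.3714)^2 + (-7.3585)^2) = 8.55901
Step 2: Project.
Since ||x|| > R, scale = R/||x|| = 4/8.55901 = 0.467344, proj(x) = scale * x
proj(x) = [-2.042948, -3.438951]
Step 3: Dot product.
a^T * proj(x) = 2*(-2.042948) + 4*(-3.438951) = -17.8417


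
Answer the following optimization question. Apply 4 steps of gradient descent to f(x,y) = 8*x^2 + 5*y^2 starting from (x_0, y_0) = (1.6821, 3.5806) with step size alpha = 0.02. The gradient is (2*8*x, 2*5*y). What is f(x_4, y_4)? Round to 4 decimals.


Gradient descent on f(x,y) = 8*x^2 + 5*y^2.
Starting point: (1.6821, 3.5806), alpha = 0.02
Step 1: grad_x = 2*8*1.6821 = 26.9136, grad_y = 2*5*3.5806 = 35.806
  x_1 = 1.6821 - 0.02*26.9136 = 1.1438
  y_1 = 3.5806 - 0.02*35.806 = 2.8645
Step 2: grad_x = 2*8*1.1438 = 18.3012, grad_y = 2*5*2.8645 = 28.6448
  x_2 = 1.1438 - 0.02*18.3012 = 0.7778
  y_2 = 2.8645 - 0.02*28.6448 = 2.2916
Step 3: grad_x = 2*8*0.7778 = 12.4448, grad_y = 2*5*2.2916 = 22.9158
  x_3 = 0.7778 - 0.02*12.4448 = 0.5289
  y_3 = 2.2916 - 0.02*22.9158 = 1.8333
Step 4: grad_x = 2*8*0.5289 = 8.4625, grad_y = 2*5*1.8333 = 18.3327
  x_4 = 0.5289 - 0.02*8.4625 = 0.3597
  y_4 = 1.8333 - 0.02*18.3327 = 1.4666
f(0.3597, 1.4666) = 8*0.3597^2 + 5*1.4666^2 = 11.7896


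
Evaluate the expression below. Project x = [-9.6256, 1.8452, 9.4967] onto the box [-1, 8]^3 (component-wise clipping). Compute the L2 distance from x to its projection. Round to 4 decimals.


Project each component onto [-1, 8].
clip(-9.6256) = -1.0, clip(1.8452) = 1.8452, clip(9.4967) = 8.0
Projection = [-1.0, 1.8452, 8.0]
Squared diffs: [74.401, 0.0, 2.2401]
Distance = sqrt(76.6411) = 8.7545


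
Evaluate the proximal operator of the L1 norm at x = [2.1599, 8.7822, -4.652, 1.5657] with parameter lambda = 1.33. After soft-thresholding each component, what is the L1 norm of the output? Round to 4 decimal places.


Soft-thresholding with lambda = 1.33:
prox(2.1599) = sign(2.1599)*max(|2.1599| - 1.33, 0) = 0.8299
prox(8.7822) = sign(8.7822)*max(|8.7822| - 1.33, 0) = 7.4522
prox(-4.652) = sign(-4.652)*max(|-4.652| - 1.33, 0) = -3.322
prox(1.5657) = sign(1.5657)*max(|1.5657| - 1.33, 0) = 0.2357
prox(x) = [0.8299, 7.4522, -3.322, 0.2357]
||prox(x)||_1 = 0.8299 + 7.4522 + 3.322 + 0.2357 = 11.8398


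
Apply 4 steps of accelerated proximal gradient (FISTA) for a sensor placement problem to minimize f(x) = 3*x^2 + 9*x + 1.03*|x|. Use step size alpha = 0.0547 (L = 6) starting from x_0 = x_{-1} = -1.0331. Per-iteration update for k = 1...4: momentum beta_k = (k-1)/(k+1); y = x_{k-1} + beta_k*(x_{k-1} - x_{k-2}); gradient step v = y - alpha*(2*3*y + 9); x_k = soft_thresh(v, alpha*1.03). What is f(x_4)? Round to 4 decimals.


FISTA on f(x) = 3*x^2 + 9*x + 1.03*|x|
L = 6, alpha = 0.0547
Iteration 1: beta = 0.0, y = -1.0331 + 0.0*(-1.0331 + 1.0331) = -1.0331
  grad(y) = 2.8014, v = y - alpha*grad = -1.1863
  prox(v) = soft_thresh(-1.1863, 0.0563) = -1.13
Iteration 2: beta = 0.3333, y = -1.13 + 0.3333*(-1.13 + 1.0331) = -1.1623
  grad(y) = 2.0262, v = y - alpha*grad = -1.2731
  prox(v) = soft_thresh(-1.2731, 0.0563) = -1.2168
Iteration 3: beta = 0.5, y = -1.2168 + 0.5*(-1.2168 + 1.13) = -1.2602
  grad(y) = 1.4389, v = y - alpha*grad = -1.3389
  prox(v) = soft_thresh(-1.3389, 0.0563) = -1.2826
Iteration 4: beta = 0.6, y = -1.2826 + 0.6*(-1.2826 + 1.2168) = -1.322
  grad(y) = 1.0679, v = y - alpha*grad = -1.3804
  prox(v) = soft_thresh(-1.3804, 0.0563) = -1.3241
f(x_4) = 3*(-1.3241)^2 + 9*(-1.3241) + 1.03*|-1.3241| = -5.2934


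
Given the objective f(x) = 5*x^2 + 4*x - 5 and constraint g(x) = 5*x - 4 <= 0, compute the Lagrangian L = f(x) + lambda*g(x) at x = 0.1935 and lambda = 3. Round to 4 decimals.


Step 1: Evaluate f(x).
f(0.1935) = 5*0.1935^2 + 4*0.1935 - 5 = -4.0388
Step 2: Evaluate g(x).
g(0.1935) = 5*0.1935 - 4 = -3.0325
Step 3: Compute Lagrangian.
L = -4.0388 + 3*-3.0325 = -13.1363


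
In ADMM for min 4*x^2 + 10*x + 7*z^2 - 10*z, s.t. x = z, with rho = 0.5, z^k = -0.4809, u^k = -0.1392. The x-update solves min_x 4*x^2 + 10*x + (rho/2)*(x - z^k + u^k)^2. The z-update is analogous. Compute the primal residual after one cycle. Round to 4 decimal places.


ADMM iteration with rho = 0.5, z^k = -0.4809, u^k = -0.1392
Step 1: x-update.
Minimize 4*x^2 + 10*x + (0.5/2)*(x + 0.4809 - 0.1392)^2
FOC: (2*4 + 0.5)*x = -10 + 0.5*(-0.4809 + 0.1392)
x^{k+1} = -1.1966
Step 2: z-update.
Minimize 7*z^2 - 10*z + (0.5/2)*(-1.1966 - z - 0.1392)^2
FOC: (2*7 + 0.5)*z = 10 + 0.5*(-1.1966 - 0.1392)
z^{k+1} = 0.6436
Step 3: u-update.
u^{k+1} = -0.1392 - 1.1966 - 0.6436 = -1.9794
Step 4: Primal residual = |-1.1966 - 0.6436| = 1.8402


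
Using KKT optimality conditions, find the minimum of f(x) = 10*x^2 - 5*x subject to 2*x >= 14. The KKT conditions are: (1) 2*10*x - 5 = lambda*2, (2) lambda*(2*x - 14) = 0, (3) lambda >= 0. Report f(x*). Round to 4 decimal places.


Step 1: Try lambda = 0 (constraint inactive).
x_unc = 5/(2*10) = 0.25
Check: 2*0.25 = 0.5 < 14 -- violated!
Step 2: Constraint must be active: 2*x = 14
x* = 14/2 = 7.0
lambda = (2*10*7.0 - 5)/2 = 67.5
Step 3: Compute optimal value.
f(x*) = 10*7.0^2 - 5*7.0 = 455.0


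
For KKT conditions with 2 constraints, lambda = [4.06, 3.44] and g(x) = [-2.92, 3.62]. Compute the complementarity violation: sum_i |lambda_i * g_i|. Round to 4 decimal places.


KKT complementary slackness check:
lambda_1 * g_1 = 4.06 * -2.92 = -11.8552
lambda_2 * g_2 = 3.44 * 3.62 = 12.4528
Total violation = 11.8552 + 12.4528 = 24.308


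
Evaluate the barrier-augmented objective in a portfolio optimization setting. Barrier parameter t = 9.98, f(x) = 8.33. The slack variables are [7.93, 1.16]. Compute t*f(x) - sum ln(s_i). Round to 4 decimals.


Step 1: Compute log-barrier.
ln values: [2.0707, 0.1484]
phi = -(2.0707 + 0.1484) = -2.2191
Step 2: Compute augmented objective.
t*f(x) = 9.98*8.33 = 83.1334
Total = 83.1334 - 2.2191 = 80.9143


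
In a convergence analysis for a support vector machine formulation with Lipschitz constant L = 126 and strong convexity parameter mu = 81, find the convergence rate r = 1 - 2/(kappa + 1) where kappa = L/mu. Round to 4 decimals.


Step 1: Compute the condition number.
kappa = L/mu = 126/81 = 1.5556
Step 2: Compute the convergence rate.
r = 1 - 2/(kappa + 1) = 1 - 2*mu/(L + mu) = (L - mu)/(L + mu) = 45/207 = 0.2174


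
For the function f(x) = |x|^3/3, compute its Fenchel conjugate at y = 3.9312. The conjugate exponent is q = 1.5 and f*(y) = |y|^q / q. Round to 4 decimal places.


The conjugate exponent q satisfies 1/p + 1/q = 1.
p = 3, so q = 3/(3 - 1) = 1.5
|y|^q = 3.9312^1.5 = 7.7945
f*(3.9312) = 7.7945 / 1.5 = 5.1963


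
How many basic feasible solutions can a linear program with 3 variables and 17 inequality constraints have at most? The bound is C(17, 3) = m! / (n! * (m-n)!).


Each vertex corresponds to some choice of n active constraints out of m, so the number of vertices is at most C(m, n) = m! / (n!(m-n)!).
m = 17, n = 3
Numerator: 17 * 16 * 15
Denominator: 3! = 6
C(17, 3) = 680


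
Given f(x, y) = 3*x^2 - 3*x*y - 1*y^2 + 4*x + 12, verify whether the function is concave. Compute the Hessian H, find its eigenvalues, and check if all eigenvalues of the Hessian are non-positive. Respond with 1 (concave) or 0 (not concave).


The Hessian of f(x,y) = 3*x^2 - 3*x*y - 1*y^2 + 4*x + 12 is:
H = [[6, -3], [-3, -2]]
Trace = 6 - 2 = 4
Determinant = 6*-2 - (-3)^2 = -21
Discriminant = (4)^2 - 4*-21 = 100.0
Eigenvalues: lambda_1 = -3.0, lambda_2 = 7.0
The function is not concave.

0


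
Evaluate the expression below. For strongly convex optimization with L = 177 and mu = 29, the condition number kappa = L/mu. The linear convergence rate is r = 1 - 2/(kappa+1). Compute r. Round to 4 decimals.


Step 1: Compute the condition number.
kappa = L/mu = 177/29 = 6.1034
Step 2: Compute the convergence rate.
r = 1 - 2/(kappa + 1) = 1 - 2*mu/(L + mu) = (L - mu)/(L + mu) = 148/206 = 0.7184


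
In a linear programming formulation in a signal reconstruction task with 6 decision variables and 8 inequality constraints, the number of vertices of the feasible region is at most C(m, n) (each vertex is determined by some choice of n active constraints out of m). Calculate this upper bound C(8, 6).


Each vertex corresponds to some choice of n active constraints out of m, so the number of vertices is at most C(m, n) = m! / (n!(m-n)!).
m = 8, n = 6
Numerator: 8 * 7 * 6 * 5 * 4 * 3
Denominator: 6! = 720
C(8, 6) = 28


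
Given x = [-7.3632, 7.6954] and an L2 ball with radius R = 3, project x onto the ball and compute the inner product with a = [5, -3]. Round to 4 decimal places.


Step 1: Compute ||x|| (intermediates to 6 decimals).
||x|| = sqrt((-7.3632)^2 + 7.6954^2) = 10.650629
Step 2: Project.
Since ||x|| > R, scale = R/||x|| = 3/10.650629 = 0.281674, proj(x) = scale * x
proj(x) = [-2.074022, 2.167594]
Step 3: Dot product.
a^T * proj(x) = 5*(-2.074022) - 3*2.167594 = -16.8729


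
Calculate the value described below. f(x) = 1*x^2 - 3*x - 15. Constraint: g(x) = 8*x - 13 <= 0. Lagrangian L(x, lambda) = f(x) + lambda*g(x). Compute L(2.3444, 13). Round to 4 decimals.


Step 1: Evaluate f(x).
f(2.3444) = 1*2.3444^2 - 3*2.3444 - 15 = -16.537
Step 2: Evaluate g(x).
g(2.3444) = 8*2.3444 - 13 = 5.7552
Step 3: Compute Lagrangian.
L = -16.537 + 13*5.7552 = 58.2806


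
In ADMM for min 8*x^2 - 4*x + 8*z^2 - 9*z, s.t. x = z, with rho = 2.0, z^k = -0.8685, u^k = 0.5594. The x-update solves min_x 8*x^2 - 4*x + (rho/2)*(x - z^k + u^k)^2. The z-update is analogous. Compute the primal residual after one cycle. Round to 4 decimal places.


ADMM iteration with rho = 2.0, z^k = -0.8685, u^k = 0.5594
Step 1: x-update.
Minimize 8*x^2 - 4*x + (2.0/2)*(x + 0.8685 + 0.5594)^2
FOC: (2*8 + 2.0)*x = 4 + 2.0*(-0.8685 - 0.5594)
x^{k+1} = 0.0636
Step 2: z-update.
Minimize 8*z^2 - 9*z + (2.0/2)*(0.0636 - z + 0.5594)^2
FOC: (2*8 + 2.0)*z = 9 + 2.0*(0.0636 + 0.5594)
z^{k+1} = 0.5692
Step 3: u-update.
u^{k+1} = 0.5594 + 0.0636 - 0.5692 = 0.0537
Step 4: Primal residual = |0.0636 - 0.5692| = 0.5057


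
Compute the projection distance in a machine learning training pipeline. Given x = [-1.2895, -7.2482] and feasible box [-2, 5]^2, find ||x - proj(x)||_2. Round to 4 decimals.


Project each component onto [-2, 5].
clip(-1.2895) = -1.2895, clip(-7.2482) = -2.0
Projection = [-1.2895, -2.0]
Squared diffs: [0.0, 27.5436]
Distance = sqrt(27.5436) = 5.2482


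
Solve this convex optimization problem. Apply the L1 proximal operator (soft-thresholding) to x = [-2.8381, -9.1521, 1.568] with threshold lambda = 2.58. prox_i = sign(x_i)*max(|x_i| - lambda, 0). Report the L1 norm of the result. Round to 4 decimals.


Soft-thresholding with lambda = 2.58:
prox(-2.8381) = sign(-2.8381)*max(|-2.8381| - 2.58, 0) = -0.2581
prox(-9.1521) = sign(-9.1521)*max(|-9.1521| - 2.58, 0) = -6.5721
prox(1.568) = sign(1.568)*max(|1.568| - 2.58, 0) = 0.0
prox(x) = [-0.2581, -6.5721, 0.0]
||prox(x)||_1 = 0.2581 + 6.5721 + 0.0 = 6.8302


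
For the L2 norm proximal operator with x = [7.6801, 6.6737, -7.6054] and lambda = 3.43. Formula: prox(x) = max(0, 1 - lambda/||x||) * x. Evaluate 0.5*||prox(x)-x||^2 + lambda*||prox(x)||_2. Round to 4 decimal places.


Step 1: Compute ||x||.
||x|| = 12.7029
Step 2: Compute scaling factor.
scale = max(0, 1 - 3.43/12.7029) = 0.73
Step 3: prox(x) = [5.6063, 4.8717, -5.5518]
||prox(x)|| = 9.2729
Step 4: Proximal objective.
0.5*||prox-x||^2 = 5.8825
lambda*||prox|| = 31.806
Total = 37.6886


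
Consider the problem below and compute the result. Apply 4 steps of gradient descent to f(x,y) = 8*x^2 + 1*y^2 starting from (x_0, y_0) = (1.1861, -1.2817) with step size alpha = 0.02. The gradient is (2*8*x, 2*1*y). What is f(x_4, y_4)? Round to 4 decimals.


Gradient descent on f(x,y) = 8*x^2 + 1*y^2.
Starting point: (1.1861, -1.2817), alpha = 0.02
Step 1: grad_x = 2*8*1.1861 = 18.9776, grad_y = 2*1*-1.2817 = -2.5634
  x_1 = 1.1861 - 0.02*18.9776 = 0.8065
  y_1 = -1.2817 - 0.02*-2.5634 = -1.2304
Step 2: grad_x = 2*8*0.8065 = 12.9048, grad_y = 2*1*-1.2304 = -2.4609
  x_2 = 0.8065 - 0.02*12.9048 = 0.5485
  y_2 = -1.2304 - 0.02*-2.4609 = -1.1812
Step 3: grad_x = 2*8*0.5485 = 8.7752, grad_y = 2*1*-1.1812 = -2.3624
  x_3 = 0.5485 - 0.02*8.7752 = 0.3729
  y_3 = -1.1812 - 0.02*-2.3624 = -1.134
Step 4: grad_x = 2*8*0.3729 = 5.9672, grad_y = 2*1*-1.134 = -2.2679
  x_4 = 0.3729 - 0.02*5.9672 = 0.2536
  y_4 = -1.134 - 0.02*-2.2679 = -1.0886
f(0.2536, -1.0886) = 8*0.2536^2 + 1*(-1.0886)^2 = 1.6996


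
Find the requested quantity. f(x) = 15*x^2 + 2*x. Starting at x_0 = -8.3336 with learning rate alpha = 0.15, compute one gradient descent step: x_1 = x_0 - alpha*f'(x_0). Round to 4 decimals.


We compute the gradient at x_0 and apply the update.
f'(x) = 30*x + 2
f'(-8.3336) = 30*-8.3336 + 2 = -248.008
x_1 = -8.3336 - 0.15*-248.008 = 28.8676


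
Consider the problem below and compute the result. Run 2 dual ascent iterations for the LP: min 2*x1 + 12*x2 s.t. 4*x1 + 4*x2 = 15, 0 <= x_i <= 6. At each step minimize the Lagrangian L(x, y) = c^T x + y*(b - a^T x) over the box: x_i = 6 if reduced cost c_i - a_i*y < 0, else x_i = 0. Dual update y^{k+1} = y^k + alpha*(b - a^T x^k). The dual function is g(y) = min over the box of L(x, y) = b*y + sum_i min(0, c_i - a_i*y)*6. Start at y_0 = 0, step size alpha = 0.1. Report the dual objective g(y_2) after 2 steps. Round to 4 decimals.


Dual ascent for LP: min 2*x1 + 12*x2, 4*x1 + 4*x2 = 15, 0 <= x_i <= 6
Step 1: y^k = 0.0, reduced costs: (2.0, 12.0)
  x^k = (0.0, 0.0), subgradient = b - a^T x = 15.0
  y^{k+1} = 0.0 + 0.1*15.0 = 1.5
Step 2: y^k = 1.5, reduced costs: (-4.0, 6.0)
  x^k = (6.0, 0.0), subgradient = b - a^T x = -9.0
  y^{k+1} = 1.5 + 0.1*-9.0 = 0.6
Dual objective at y_2 = 0.6: reduced costs (-0.4, 9.6), box minimizer x = (6.0, 0.0)
g(y_2) = b*y + (c1 - a1*y)*x1 + (c2 - a2*y)*x2 = 15*0.6 + (-0.4)*6.0 + 9.6*0.0 = 9.0 - 2.4 + 0.0 = 6.6


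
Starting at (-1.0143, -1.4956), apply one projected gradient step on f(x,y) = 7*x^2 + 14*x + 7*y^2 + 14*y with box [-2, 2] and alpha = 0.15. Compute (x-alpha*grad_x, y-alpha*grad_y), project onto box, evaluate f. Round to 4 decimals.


Step 1: Compute gradient at (-1.0143, -1.4956).
grad_x = 2*7*-1.0143 + 14 = -0.2002
grad_y = 2*7*-1.4956 + 14 = -6.9384
Step 2: Gradient step.
x_raw = -1.0143 - 0.15*-0.2002 = -0.9843
y_raw = -1.4956 - 0.15*-6.9384 = -0.4548
Step 3: Project onto [-2, 2].
x_proj = clip(-0.9843) = -0.9843
y_proj = clip(-0.4548) = -0.4548
Step 4: Evaluate f.
f(-0.9843, -0.4548) = -11.9179


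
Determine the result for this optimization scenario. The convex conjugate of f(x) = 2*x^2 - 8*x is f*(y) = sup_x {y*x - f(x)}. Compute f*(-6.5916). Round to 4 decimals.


f*(y) = sup_x {y*x - a*x^2 - b*x} = sup_x {(y-b)*x - a*x^2}
FOC: (y - b) - 2a*x = 0 => x* = (y - b)/(2a)
x* = (-6.5916 + 8)/(2*2) = 0.3521
f*(-6.5916) = (y-b)^2/(4a) = (-6.5916 + 8)^2/(4*2)
= 1.9836/8 = 0.2479


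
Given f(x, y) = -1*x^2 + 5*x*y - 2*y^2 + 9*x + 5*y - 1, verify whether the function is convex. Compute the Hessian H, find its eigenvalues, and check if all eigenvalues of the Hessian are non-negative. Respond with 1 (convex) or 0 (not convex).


The Hessian of f(x,y) = -1*x^2 + 5*x*y - 2*y^2 + 9*x + 5*y - 1 is:
H = [[-2, 5], [5, -4]]
Trace = -2 - 4 = -6
Determinant = -2*-4 - (5)^2 = -17
Discriminant = (-6)^2 - 4*-17 = 104.0
Eigenvalues: lambda_1 = -8.099, lambda_2 = 2.099
The function is not convex.

0


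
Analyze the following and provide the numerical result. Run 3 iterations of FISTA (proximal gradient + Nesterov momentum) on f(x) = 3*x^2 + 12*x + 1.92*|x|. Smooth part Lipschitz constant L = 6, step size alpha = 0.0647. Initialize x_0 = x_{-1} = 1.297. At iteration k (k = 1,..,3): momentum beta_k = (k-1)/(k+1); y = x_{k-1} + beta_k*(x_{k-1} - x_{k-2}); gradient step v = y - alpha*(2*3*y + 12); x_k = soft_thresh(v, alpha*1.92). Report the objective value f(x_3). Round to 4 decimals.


FISTA on f(x) = 3*x^2 + 12*x + 1.92*|x|
L = 6, alpha = 0.0647
Iteration 1: beta = 0.0, y = 1.297 + 0.0*(1.297 - 1.297) = 1.297
  grad(y) = 19.782, v = y - alpha*grad = 0.0171
  prox(v) = soft_thresh(0.0171, 0.1242) = 0.0
Iteration 2: beta = 0.3333, y = 0.0 + 0.3333*(0.0 - 1.297) = -0.4323
  grad(y) = 9.406, v = y - alpha*grad = -1.0409
  prox(v) = soft_thresh(-1.0409, 0.1242) = -0.9167
Iteration 3: beta = 0.5, y = -0.9167 + 0.5*(-0.9167 - 0.0) = -1.375
  grad(y) = 3.7499, v = y - alpha*grad = -1.6176
  prox(v) = soft_thresh(-1.6176, 0.1242) = -1.4934
f(x_3) = 3*(-1.4934)^2 + 12*(-1.4934) + 1.92*|-1.4934| = -8.3628


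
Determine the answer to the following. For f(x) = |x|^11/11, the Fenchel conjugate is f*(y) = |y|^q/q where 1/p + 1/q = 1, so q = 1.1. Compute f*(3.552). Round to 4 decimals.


The conjugate exponent q satisfies 1/p + 1/q = 1.
p = 11, so q = 11/(11 - 1) = 1.1
|y|^q = 3.552^1.1 = 4.032
f*(3.552) = 4.032 / 1.1 = 3.6655


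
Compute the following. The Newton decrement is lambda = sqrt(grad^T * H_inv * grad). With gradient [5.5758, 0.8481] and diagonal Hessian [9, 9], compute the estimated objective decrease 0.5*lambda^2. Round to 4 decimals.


Step 1: H is diagonal, so H^(-1) * g = [0.6195, 0.0942].
Step 2: g^T H^(-1) g = sum_i g_i^2 / H_ii
  = (5.5758)^2/9 + (0.8481)^2/9
  = 3.4544 + 0.0799 = 3.5343
Step 3: Objective decrease = 0.5 * g^T H^(-1) g = 1.7672


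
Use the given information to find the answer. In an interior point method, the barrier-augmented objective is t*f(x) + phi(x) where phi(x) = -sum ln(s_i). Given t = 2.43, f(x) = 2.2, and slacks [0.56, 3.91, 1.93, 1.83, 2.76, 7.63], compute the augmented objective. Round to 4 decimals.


Step 1: Compute log-barrier.
ln values: [-0.5798, 1.3635, 0.6575, 0.6043, 1.0152, 2.0321]
phi = -(-0.5798 + 1.3635 + 0.6575 + 0.6043 + 1.0152 + 2.0321) = -5.0929
Step 2: Compute augmented objective.
t*f(x) = 2.43*2.2 = 5.346
Total = 5.346 - 5.0929 = 0.2531


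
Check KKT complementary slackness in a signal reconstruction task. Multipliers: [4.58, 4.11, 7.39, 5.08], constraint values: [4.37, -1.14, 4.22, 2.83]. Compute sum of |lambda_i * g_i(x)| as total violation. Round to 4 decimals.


KKT complementary slackness check:
lambda_1 * g_1 = 4.58 * 4.37 = 20.0146
lambda_2 * g_2 = 4.11 * -1.14 = -4.6854
lambda_3 * g_3 = 7.39 * 4.22 = 31.1858
lambda_4 * g_4 = 5.08 * 2.83 = 14.3764
Total violation = 20.0146 + 4.6854 + 31.1858 + 14.3764 = 70.2622


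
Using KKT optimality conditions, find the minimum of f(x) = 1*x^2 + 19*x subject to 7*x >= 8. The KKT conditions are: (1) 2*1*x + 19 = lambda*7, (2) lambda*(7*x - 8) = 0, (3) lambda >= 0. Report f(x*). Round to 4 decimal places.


Step 1: Try lambda = 0 (constraint inactive).
x_unc = -19/(2*1) = -9.5
Check: 7*-9.5 = -66.5 < 8 -- violated!
Step 2: Constraint must be active: 7*x = 8
x* = 8/7 = 1.1429 (rounded; the exact value 8/7 is used below)
lambda = (2*1*(8/7) + 19)/7 = 3.0408
Step 3: Compute optimal value.
f(x*) = 1*(8/7)^2 + 19*(8/7) = 23.0204


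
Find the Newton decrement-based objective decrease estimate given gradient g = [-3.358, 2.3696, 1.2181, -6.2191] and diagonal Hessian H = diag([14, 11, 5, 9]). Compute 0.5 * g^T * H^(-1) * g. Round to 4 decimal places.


Step 1: H is diagonal, so H^(-1) * g = [-0.2399, 0.2154, 0.2436, -0.691].
Step 2: g^T H^(-1) g = sum_i g_i^2 / H_ii
  = (-3.358)^2/14 + (2.3696)^2/11 + (1.2181)^2/5 + (-6.2191)^2/9
  = 0.8054 + 0.5105 + 0.2968 + 4.2975 = 5.9101
Step 3: Objective decrease = 0.5 * g^T H^(-1) g = 2.9551


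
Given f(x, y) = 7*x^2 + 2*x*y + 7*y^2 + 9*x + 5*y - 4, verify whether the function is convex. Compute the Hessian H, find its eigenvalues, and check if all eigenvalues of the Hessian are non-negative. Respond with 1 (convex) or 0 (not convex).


The Hessian of f(x,y) = 7*x^2 + 2*x*y + 7*y^2 + 9*x + 5*y - 4 is:
H = [[14, 2], [2, 14]]
Trace = 14 + 14 = 28
Determinant = 14*14 - (2)^2 = 192
Discriminant = (28)^2 - 4*192 = 16.0
Eigenvalues: lambda_1 = 12.0, lambda_2 = 16.0
The function is convex.

1


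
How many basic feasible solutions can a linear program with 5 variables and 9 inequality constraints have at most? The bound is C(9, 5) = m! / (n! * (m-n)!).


Each vertex corresponds to some choice of n active constraints out of m, so the number of vertices is at most C(m, n) = m! / (n!(m-n)!).
m = 9, n = 5
Numerator: 9 * 8 * 7 * 6 * 5
Denominator: 5! = 120
C(9, 5) = 126


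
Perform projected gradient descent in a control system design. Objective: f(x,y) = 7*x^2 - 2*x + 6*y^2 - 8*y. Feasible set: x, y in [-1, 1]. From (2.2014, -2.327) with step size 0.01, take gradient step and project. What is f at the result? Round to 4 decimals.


Step 1: Compute gradient at (2.2014, -2.327).
grad_x = 2*7*2.2014 - 2 = 28.8196
grad_y = 2*6*-2.327 - 8 = -35.924
Step 2: Gradient step.
x_raw = 2.2014 - 0.01*28.8196 = 1.9132
y_raw = -2.327 - 0.01*-35.924 = -1.9678
Step 3: Project onto [-1, 1].
x_proj = clip(1.9132) = 1.0
y_proj = clip(-1.9678) = -1.0
Step 4: Evaluate f.
f(1.0, -1.0) = 19.0


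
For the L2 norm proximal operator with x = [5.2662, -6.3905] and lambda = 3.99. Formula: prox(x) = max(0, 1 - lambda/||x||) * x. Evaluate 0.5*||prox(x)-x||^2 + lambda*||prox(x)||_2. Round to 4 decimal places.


Step 1: Compute ||x||.
||x|| = 8.2808
Step 2: Compute scaling factor.
scale = max(0, 1 - 3.99/8.2808) = 0.5182
Step 3: prox(x) = [2.7287, -3.3113]
||prox(x)|| = 4.2908
Step 4: Proximal objective.
0.5*||prox-x||^2 = 7.9601
lambda*||prox|| = 17.1203
Total = 25.0803


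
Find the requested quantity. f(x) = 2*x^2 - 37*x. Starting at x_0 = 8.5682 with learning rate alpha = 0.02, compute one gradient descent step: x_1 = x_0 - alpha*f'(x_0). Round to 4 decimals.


We compute the gradient at x_0 and apply the update.
f'(x) = 4*x - 37
f'(8.5682) = 4*8.5682 - 37 = -2.7272
x_1 = 8.5682 - 0.02*-2.7272 = 8.6227


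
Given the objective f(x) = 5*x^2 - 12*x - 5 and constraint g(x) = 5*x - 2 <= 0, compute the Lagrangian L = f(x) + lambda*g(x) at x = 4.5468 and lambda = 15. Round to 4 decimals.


Step 1: Evaluate f(x).
f(4.5468) = 5*4.5468^2 - 12*4.5468 - 5 = 43.8054
Step 2: Evaluate g(x).
g(4.5468) = 5*4.5468 - 2 = 20.734
Step 3: Compute Lagrangian.
L = 43.8054 + 15*20.734 = 354.8154


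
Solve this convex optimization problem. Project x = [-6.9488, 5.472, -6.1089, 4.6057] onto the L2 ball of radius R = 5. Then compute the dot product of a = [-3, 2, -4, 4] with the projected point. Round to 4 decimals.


Step 1: Compute ||x|| (intermediates to 6 decimals).
||x|| = sqrt((-6.9488)^2 + 5.472^2 + (-6.1089)^2 + 4.6057^2) = 11.694432
Step 2: Project.
Since ||x|| > R, scale = R/||x|| = 5/11.694432 = 0.427554, proj(x) = scale * x
proj(x) = [-2.970987, 2.339575, -2.611885, 1.969185]
Step 3: Dot product.
a^T * proj(x) = -3*(-2.970987) + 2*2.339575 - 4*(-2.611885) + 4*1.969185 = 31.9164


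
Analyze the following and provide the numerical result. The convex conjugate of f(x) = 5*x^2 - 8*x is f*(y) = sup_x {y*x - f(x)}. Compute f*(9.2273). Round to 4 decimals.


f*(y) = sup_x {y*x - a*x^2 - b*x} = sup_x {(y-b)*x - a*x^2}
FOC: (y - b) - 2a*x = 0 => x* = (y - b)/(2a)
x* = (9.2273 + 8)/(2*5) = 1.7227
f*(9.2273) = (y-b)^2/(4a) = (9.2273 + 8)^2/(4*5)
= 296.7799/20 = 14.839


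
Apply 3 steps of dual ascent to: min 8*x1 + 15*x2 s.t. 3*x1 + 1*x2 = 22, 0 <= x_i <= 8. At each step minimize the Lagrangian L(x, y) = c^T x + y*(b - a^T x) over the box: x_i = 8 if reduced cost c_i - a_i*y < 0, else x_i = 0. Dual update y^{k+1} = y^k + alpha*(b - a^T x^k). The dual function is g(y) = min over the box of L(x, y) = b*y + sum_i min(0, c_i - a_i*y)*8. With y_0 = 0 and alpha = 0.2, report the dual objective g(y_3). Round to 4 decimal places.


Dual ascent for LP: min 8*x1 + 15*x2, 3*x1 + 1*x2 = 22, 0 <= x_i <= 8
Step 1: y^k = 0.0, reduced costs: (8.0, 15.0)
  x^k = (0.0, 0.0), subgradient = b - a^T x = 22.0
  y^{k+1} = 0.0 + 0.2*22.0 = 4.4
Step 2: y^k = 4.4, reduced costs: (-5.2, 10.6)
  x^k = (8.0, 0.0), subgradient = b - a^T x = -2.0
  y^{k+1} = 4.4 + 0.2*-2.0 = 4.0
Step 3: y^k = 4.0, reduced costs: (-4.0, 11.0)
  x^k = (8.0, 0.0), subgradient = b - a^T x = -2.0
  y^{k+1} = 4.0 + 0.2*-2.0 = 3.6
Dual objective at y_3 = 3.6: reduced costs (-2.8, 11.4), box minimizer x = (8.0, 0.0)
g(y_3) = b*y + (c1 - a1*y)*x1 + (c2 - a2*y)*x2 = 22*3.6 + (-2.8)*8.0 + 11.4*0.0 = 79.2 - 22.4 + 0.0 = 56.8


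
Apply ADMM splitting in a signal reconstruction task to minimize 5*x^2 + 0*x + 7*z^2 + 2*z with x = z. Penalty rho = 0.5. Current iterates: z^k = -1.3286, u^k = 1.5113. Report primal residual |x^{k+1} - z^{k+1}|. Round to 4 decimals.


ADMM iteration with rho = 0.5, z^k = -1.3286, u^k = 1.5113
Step 1: x-update.
Minimize 5*x^2 + 0*x + (0.5/2)*(x + 1.3286 + 1.5113)^2
FOC: (2*5 + 0.5)*x = 0 + 0.5*(-1.3286 - 1.5113)
x^{k+1} = -0.1352
Step 2: z-update.
Minimize 7*z^2 + 2*z + (0.5/2)*(-0.1352 - z + 1.5113)^2
FOC: (2*7 + 0.5)*z = -2 + 0.5*(-0.1352 + 1.5113)
z^{k+1} = -0.0905
Step 3: u-update.
u^{k+1} = 1.5113 - 0.1352 + 0.0905 = 1.4665
Step 4: Primal residual = |-0.1352 + 0.0905| = 0.0448


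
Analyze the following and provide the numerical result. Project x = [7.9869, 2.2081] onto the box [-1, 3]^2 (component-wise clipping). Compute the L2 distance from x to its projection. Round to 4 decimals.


Project each component onto [-1, 3].
clip(7.9869) = 3.0, clip(2.2081) = 2.2081
Projection = [3.0, 2.2081]
Squared diffs: [24.8692, 0.0]
Distance = sqrt(24.8692) = 4.9869


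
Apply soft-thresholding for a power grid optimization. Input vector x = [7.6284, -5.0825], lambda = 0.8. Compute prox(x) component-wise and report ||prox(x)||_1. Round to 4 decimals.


Soft-thresholding with lambda = 0.8:
prox(7.6284) = sign(7.6284)*max(|7.6284| - 0.8, 0) = 6.8284
prox(-5.0825) = sign(-5.0825)*max(|-5.0825| - 0.8, 0) = -4.2825
prox(x) = [6.8284, -4.2825]
||prox(x)||_1 = 6.8284 + 4.2825 = 11.1109


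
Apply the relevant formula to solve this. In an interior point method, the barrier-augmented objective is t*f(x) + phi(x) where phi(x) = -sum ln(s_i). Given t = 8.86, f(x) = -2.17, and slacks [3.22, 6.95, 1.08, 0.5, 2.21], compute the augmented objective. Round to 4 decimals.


Step 1: Compute log-barrier.
ln values: [1.1694, 1.9387, 0.077, -0.6931, 0.793]
phi = -(1.1694 + 1.9387 + 0.077 - 0.6931 + 0.793) = -3.2849
Step 2: Compute augmented objective.
t*f(x) = 8.86*-2.17 = -19.2262
Total = -19.2262 - 3.2849 = -22.5111


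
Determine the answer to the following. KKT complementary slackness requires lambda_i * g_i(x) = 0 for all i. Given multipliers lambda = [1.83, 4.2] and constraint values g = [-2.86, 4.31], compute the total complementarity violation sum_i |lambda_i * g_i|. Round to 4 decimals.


KKT complementary slackness check:
lambda_1 * g_1 = 1.83 * -2.86 = -5.2338
lambda_2 * g_2 = 4.2 * 4.31 = 18.102
Total violation = 5.2338 + 18.102 = 23.3358


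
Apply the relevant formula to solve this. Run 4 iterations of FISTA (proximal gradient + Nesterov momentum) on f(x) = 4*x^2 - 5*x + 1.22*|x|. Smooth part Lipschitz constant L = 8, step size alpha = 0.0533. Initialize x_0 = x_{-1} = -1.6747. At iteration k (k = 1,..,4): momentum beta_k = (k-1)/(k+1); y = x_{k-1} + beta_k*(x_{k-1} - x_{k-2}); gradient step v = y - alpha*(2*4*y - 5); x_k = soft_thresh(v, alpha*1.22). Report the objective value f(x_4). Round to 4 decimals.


FISTA on f(x) = 4*x^2 - 5*x + 1.22*|x|
L = 8, alpha = 0.0533
Iteration 1: beta = 0.0, y = -1.6747 + 0.0*(-1.6747 + 1.6747) = -1.6747
  grad(y) = -18.3976, v = y - alpha*grad = -0.6941
  prox(v) = soft_thresh(-0.6941, 0.065) = -0.6291
Iteration 2: beta = 0.3333, y = -0.6291 + 0.3333*(-0.6291 + 1.6747) = -0.2805
  grad(y) = -7.2443, v = y - alpha*grad = 0.1056
  prox(v) = soft_thresh(0.1056, 0.065) = 0.0406
Iteration 3: beta = 0.5, y = 0.0406 + 0.5*(0.0406 + 0.6291) = 0.3754
  grad(y) = -1.997, v = y - alpha*grad = 0.4818
  prox(v) = soft_thresh(0.4818, 0.065) = 0.4168
Iteration 4: beta = 0.6, y = 0.4168 + 0.6*(0.4168 - 0.0406) = 0.6425
  grad(y) = 0.1402, v = y - alpha*grad = 0.6351
  prox(v) = soft_thresh(0.6351, 0.065) = 0.57
f(x_4) = 4*0.57^2 - 5*0.57 + 1.22*|0.57| = -0.855


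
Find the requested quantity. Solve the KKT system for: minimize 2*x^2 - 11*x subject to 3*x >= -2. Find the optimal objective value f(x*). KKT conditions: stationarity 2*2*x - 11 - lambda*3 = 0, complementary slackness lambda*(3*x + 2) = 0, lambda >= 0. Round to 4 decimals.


Step 1: Try lambda = 0 (constraint inactive).
Stationarity: 2*2*x - 11 = 0
x* = 11/(2*2) = 2.75
Check constraint: 3*2.75 = 8.25 >= -2 -- satisfied.
Step 2: Compute optimal value.
f(x*) = 2*2.75^2 - 11*2.75 = -15.125


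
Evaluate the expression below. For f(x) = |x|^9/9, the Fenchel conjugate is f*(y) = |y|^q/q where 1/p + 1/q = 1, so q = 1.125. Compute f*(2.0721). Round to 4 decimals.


The conjugate exponent q satisfies 1/p + 1/q = 1.
p = 9, so q = 9/(9 - 1) = 1.125
|y|^q = 2.0721^1.125 = 2.2697
f*(2.0721) = 2.2697 / 1.125 = 2.0175


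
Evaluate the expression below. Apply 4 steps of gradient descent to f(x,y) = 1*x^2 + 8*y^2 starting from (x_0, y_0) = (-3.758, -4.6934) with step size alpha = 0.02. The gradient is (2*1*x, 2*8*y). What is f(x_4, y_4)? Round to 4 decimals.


Gradient descent on f(x,y) = 1*x^2 + 8*y^2.
Starting point: (-3.758, -4.6934), alpha = 0.02
Step 1: grad_x = 2*1*-3.758 = -7.516, grad_y = 2*8*-4.6934 = -75.0944
  x_1 = -3.758 - 0.02*-7.516 = -3.6077
  y_1 = -4.6934 - 0.02*-75.0944 = -3.1915
Step 2: grad_x = 2*1*-3.6077 = -7.2154, grad_y = 2*8*-3.1915 = -51.0642
  x_2 = -3.6077 - 0.02*-7.2154 = -3.4634
  y_2 = -3.1915 - 0.02*-51.0642 = -2.1702
Step 3: grad_x = 2*1*-3.4634 = -6.9267, grad_y = 2*8*-2.1702 = -34.7237
  x_3 = -3.4634 - 0.02*-6.9267 = -3.3248
  y_3 = -2.1702 - 0.02*-34.7237 = -1.4758
Step 4: grad_x = 2*1*-3.3248 = -6.6497, grad_y = 2*8*-1.4758 = -23.6121
  x_4 = -3.3248 - 0.02*-6.6497 = -3.1918
  y_4 = -1.4758 - 0.02*-23.6121 = -1.0035
f(-3.1918, -1.0035) = 1*(-3.1918)^2 + 8*(-1.0035)^2 = 18.2442
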